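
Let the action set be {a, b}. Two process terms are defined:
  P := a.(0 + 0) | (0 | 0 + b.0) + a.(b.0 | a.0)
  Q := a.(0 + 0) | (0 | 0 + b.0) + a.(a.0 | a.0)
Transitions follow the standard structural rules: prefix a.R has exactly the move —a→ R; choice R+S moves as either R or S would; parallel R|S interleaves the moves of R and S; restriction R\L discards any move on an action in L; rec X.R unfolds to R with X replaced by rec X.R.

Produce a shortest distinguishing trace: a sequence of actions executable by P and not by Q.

Reachable graph of P (8 states):
  s0 = a.(0 + 0) | (0 | 0 + b.0) + a.(b.0 | a.0) | -a-> s1, -a-> s2, -b-> s3
  s1 = (0 + 0) | (0 | 0 + b.0) | -b-> s4
  s2 = b.0 | a.0 | -a-> s5, -b-> s6
  s3 = a.(0 + 0) | 0 | -a-> s4
  s4 = (0 + 0) | 0 | ∅
  s5 = b.0 | 0 | -b-> s7
  s6 = 0 | a.0 | -a-> s7
  s7 = 0 | 0 | ∅
Reachable graph of Q (8 states):
  t0 = a.(0 + 0) | (0 | 0 + b.0) + a.(a.0 | a.0) | -a-> t1, -a-> t2, -b-> t3
  t1 = (0 + 0) | (0 | 0 + b.0) | -b-> t4
  t2 = a.0 | a.0 | -a-> t5, -a-> t6
  t3 = a.(0 + 0) | 0 | -a-> t4
  t4 = (0 + 0) | 0 | ∅
  t5 = 0 | a.0 | -a-> t7
  t6 = a.0 | 0 | -a-> t7
  t7 = 0 | 0 | ∅
Run σ = ⟨aab⟩ on P: start {s0}
  after a @ step 1: {s1, s2}
  after a @ step 2: {s5}
  after b @ step 3: {s7}
  ✓ P
Run σ = ⟨aab⟩ on Q: start {t0}
  after a @ step 1: {t1, t2}
  after a @ step 2: {t5, t6}
  after b @ step 3: no successor for Q

aab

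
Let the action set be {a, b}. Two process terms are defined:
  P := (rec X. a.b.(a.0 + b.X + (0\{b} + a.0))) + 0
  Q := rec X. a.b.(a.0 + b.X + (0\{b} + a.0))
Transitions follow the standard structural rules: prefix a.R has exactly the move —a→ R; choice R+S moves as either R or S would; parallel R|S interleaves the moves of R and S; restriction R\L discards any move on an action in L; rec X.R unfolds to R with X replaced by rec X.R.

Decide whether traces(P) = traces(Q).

P's transition system — 5 states:
  u0 = (rec X. a.b.(a.0 + b.X + (0\{b} + a.0))) + 0 ⊢ ··a··> u1
  u1 = b.(a.0 + b.(rec X. a.b.(a.0 + b.X + (0\{b} + a.0))) + (0\{b} + a.0)) ⊢ ··b··> u2
  u2 = a.0 + b.(rec X. a.b.(a.0 + b.X + (0\{b} + a.0))) + (0\{b} + a.0) ⊢ ··a··> u3, ··b··> u4
  u3 = 0 ⊢ ∅
  u4 = rec X. a.b.(a.0 + b.X + (0\{b} + a.0)) ⊢ ··a··> u1
Q's transition system — 4 states:
  v0 = rec X. a.b.(a.0 + b.X + (0\{b} + a.0)) ⊢ ··a··> v1
  v1 = b.(a.0 + b.(rec X. a.b.(a.0 + b.X + (0\{b} + a.0))) + (0\{b} + a.0)) ⊢ ··b··> v2
  v2 = a.0 + b.(rec X. a.b.(a.0 + b.X + (0\{b} + a.0))) + (0\{b} + a.0) ⊢ ··a··> v3, ··b··> v0
  v3 = 0 ⊢ ∅
Bisimilarity quotient blocks:
  B0 = {u0, u4, v0}
  B1 = {u1, v1}
  B2 = {u2, v2}
  B3 = {u3, v3}
u0 ∈ B0, v0 ∈ B0 → same block
Bisimilar ⇒ trace-equivalent.

YES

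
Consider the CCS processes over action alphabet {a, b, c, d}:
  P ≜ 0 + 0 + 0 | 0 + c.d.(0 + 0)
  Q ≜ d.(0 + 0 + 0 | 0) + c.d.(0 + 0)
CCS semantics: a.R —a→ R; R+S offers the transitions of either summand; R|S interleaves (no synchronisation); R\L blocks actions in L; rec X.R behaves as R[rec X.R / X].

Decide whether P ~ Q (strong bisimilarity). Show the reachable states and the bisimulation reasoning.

not bisimilar

P's transition system — 3 states:
  p0 = 0 + 0 + 0 | 0 + c.d.(0 + 0) has moves =c=> p1
  p1 = d.(0 + 0) has moves =d=> p2
  p2 = 0 + 0 has moves deadlocked
Q's transition system — 4 states:
  q0 = d.(0 + 0 + 0 | 0) + c.d.(0 + 0) has moves =c=> q1, =d=> q2
  q1 = d.(0 + 0) has moves =d=> q3
  q2 = 0 + 0 + 0 | 0 has moves deadlocked
  q3 = 0 + 0 has moves deadlocked
Coarsest stable partition (strong bisimilarity classes):
  B0 = {p0}
  B1 = {p1, q1}
  B2 = {p2, q2, q3}
  B3 = {q0}
p0 ∈ B0, q0 ∈ B3 → different blocks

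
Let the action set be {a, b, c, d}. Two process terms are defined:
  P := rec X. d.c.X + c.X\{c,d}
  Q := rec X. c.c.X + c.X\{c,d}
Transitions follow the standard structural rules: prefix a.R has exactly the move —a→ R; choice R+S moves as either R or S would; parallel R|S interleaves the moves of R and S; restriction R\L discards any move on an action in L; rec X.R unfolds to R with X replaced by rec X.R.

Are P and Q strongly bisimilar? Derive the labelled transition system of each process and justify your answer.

NO

P's transition system — 3 states:
  p0 = rec X. d.c.X + c.X\{c,d} has moves ··c··> p1, ··d··> p2
  p1 = (rec X. d.c.X + c.X\{c,d})\{c,d} has moves ∅
  p2 = c.(rec X. d.c.X + c.X\{c,d}) has moves ··c··> p0
Q's transition system — 3 states:
  q0 = rec X. c.c.X + c.X\{c,d} has moves ··c··> q1, ··c··> q2
  q1 = (rec X. c.c.X + c.X\{c,d})\{c,d} has moves ∅
  q2 = c.(rec X. c.c.X + c.X\{c,d}) has moves ··c··> q0
Coarsest stable partition (strong bisimilarity classes):
  B0 = {p0}
  B1 = {p1, q1}
  B2 = {p2}
  B3 = {q0}
  B4 = {q2}
p0 ∈ B0, q0 ∈ B3 → different blocks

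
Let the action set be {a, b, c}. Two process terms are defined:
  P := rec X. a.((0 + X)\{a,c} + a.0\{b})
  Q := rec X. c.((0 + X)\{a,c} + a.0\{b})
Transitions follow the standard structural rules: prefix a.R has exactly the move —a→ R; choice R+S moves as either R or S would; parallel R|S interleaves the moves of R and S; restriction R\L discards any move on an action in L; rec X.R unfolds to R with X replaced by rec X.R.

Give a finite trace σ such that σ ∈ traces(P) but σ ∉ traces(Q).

a

P's transition system — 3 states:
  p0 = rec X. a.((0 + X)\{a,c} + a.0\{b}) | —a→ p1
  p1 = (0 + (rec X. a.((0 + X)\{a,c} + a.0\{b})))\{a,c} + a.0\{b} | —a→ p2
  p2 = 0\{b} | ·
Q's transition system — 3 states:
  q0 = rec X. c.((0 + X)\{a,c} + a.0\{b}) | —c→ q1
  q1 = (0 + (rec X. c.((0 + X)\{a,c} + a.0\{b})))\{a,c} + a.0\{b} | —a→ q2
  q2 = 0\{b} | ·
Trace ⟨a⟩ through P, begin at {p0}:
  step 1 (a): {p1}
  P completes σ.
Trace ⟨a⟩ through Q, begin at {q0}:
  step 1 (a): no successor for Q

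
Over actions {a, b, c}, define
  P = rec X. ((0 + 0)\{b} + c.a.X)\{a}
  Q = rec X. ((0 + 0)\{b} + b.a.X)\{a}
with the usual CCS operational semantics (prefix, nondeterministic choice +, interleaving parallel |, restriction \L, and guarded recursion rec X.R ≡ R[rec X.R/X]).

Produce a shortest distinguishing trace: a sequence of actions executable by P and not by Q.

Reachable graph of P (2 states):
  m0 = rec X. ((0 + 0)\{b} + c.a.X)\{a} :: -c-> m1
  m1 = (a.(rec X. ((0 + 0)\{b} + c.a.X)\{a}))\{a} :: ·
Reachable graph of Q (2 states):
  n0 = rec X. ((0 + 0)\{b} + b.a.X)\{a} :: -b-> n1
  n1 = (a.(rec X. ((0 + 0)\{b} + b.a.X)\{a}))\{a} :: ·
Run σ = ⟨c⟩ on P: start {m0}
  after c @ step 1: {m1}
  ✓ P
Run σ = ⟨c⟩ on Q: start {n0}
  after c @ step 1: ∅ (Q stuck)

c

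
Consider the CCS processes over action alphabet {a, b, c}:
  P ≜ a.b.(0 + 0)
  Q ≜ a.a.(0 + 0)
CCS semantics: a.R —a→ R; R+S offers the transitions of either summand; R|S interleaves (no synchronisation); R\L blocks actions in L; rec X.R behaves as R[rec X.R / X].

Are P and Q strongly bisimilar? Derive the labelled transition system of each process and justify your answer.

Reachable graph of P (3 states):
  p0 = a.b.(0 + 0) ⊢ -a-> p1
  p1 = b.(0 + 0) ⊢ -b-> p2
  p2 = 0 + 0 ⊢ deadlocked
Reachable graph of Q (3 states):
  q0 = a.a.(0 + 0) ⊢ -a-> q1
  q1 = a.(0 + 0) ⊢ -a-> q2
  q2 = 0 + 0 ⊢ deadlocked
Coarsest stable partition (strong bisimilarity classes):
  B0 = {p0}
  B1 = {p1}
  B2 = {p2, q2}
  B3 = {q0}
  B4 = {q1}
p0 ∈ B0, q0 ∈ B3 → different blocks

not bisimilar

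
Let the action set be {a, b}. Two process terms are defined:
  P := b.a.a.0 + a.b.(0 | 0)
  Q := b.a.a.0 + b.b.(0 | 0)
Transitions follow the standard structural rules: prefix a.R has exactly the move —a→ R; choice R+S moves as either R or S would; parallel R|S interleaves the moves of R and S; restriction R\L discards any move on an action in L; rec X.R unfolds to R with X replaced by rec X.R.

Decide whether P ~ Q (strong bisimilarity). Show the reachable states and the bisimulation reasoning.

Reachable graph of P (6 states):
  p0 = b.a.a.0 + a.b.(0 | 0) → -a-> p1, -b-> p2
  p1 = b.(0 | 0) → -b-> p3
  p2 = a.a.0 → -a-> p4
  p3 = 0 | 0 → stopped
  p4 = a.0 → -a-> p5
  p5 = 0 → stopped
Reachable graph of Q (6 states):
  q0 = b.a.a.0 + b.b.(0 | 0) → -b-> q1, -b-> q2
  q1 = a.a.0 → -a-> q3
  q2 = b.(0 | 0) → -b-> q4
  q3 = a.0 → -a-> q5
  q4 = 0 | 0 → stopped
  q5 = 0 → stopped
Partition-refinement fixed point:
  B0 = {p0}
  B1 = {p1, q2}
  B2 = {p3, p5, q4, q5}
  B3 = {p2, q1}
  B4 = {p4, q3}
  B5 = {q0}
p0 ∈ B0, q0 ∈ B5 → different blocks

NO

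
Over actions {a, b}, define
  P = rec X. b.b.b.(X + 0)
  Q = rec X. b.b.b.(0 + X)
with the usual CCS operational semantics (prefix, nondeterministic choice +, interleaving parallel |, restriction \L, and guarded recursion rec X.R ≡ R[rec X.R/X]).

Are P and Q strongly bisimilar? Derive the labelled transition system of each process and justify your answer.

P ~ Q

Reachable graph of P (4 states):
  m0 = rec X. b.b.b.(X + 0) ⊢ ··b··> m1
  m1 = b.b.((rec X. b.b.b.(X + 0)) + 0) ⊢ ··b··> m2
  m2 = b.((rec X. b.b.b.(X + 0)) + 0) ⊢ ··b··> m3
  m3 = (rec X. b.b.b.(X + 0)) + 0 ⊢ ··b··> m1
Reachable graph of Q (4 states):
  n0 = rec X. b.b.b.(0 + X) ⊢ ··b··> n1
  n1 = b.b.(0 + (rec X. b.b.b.(0 + X))) ⊢ ··b··> n2
  n2 = b.(0 + (rec X. b.b.b.(0 + X))) ⊢ ··b··> n3
  n3 = 0 + (rec X. b.b.b.(0 + X)) ⊢ ··b··> n1
Bisimilarity quotient blocks:
  B0 = {m0, m1, m2, m3, n0, n1, n2, n3}
m0 ∈ B0, n0 ∈ B0 → same block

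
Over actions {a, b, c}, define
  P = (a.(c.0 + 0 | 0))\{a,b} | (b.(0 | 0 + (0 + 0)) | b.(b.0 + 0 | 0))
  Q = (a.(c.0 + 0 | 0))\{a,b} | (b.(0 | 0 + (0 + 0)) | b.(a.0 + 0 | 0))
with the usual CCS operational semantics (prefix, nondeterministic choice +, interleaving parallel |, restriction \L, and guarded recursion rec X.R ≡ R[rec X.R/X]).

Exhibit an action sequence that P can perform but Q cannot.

P's transition system — 6 states:
  p0 = (a.(c.0 + 0 | 0))\{a,b} | (b.(0 | 0 + (0 + 0)) | b.(b.0 + 0 | 0)) has moves -b-> p1, -b-> p2
  p1 = (a.(c.0 + 0 | 0))\{a,b} | ((0 | 0 + (0 + 0)) | b.(b.0 + 0 | 0)) has moves -b-> p3
  p2 = (a.(c.0 + 0 | 0))\{a,b} | (b.(0 | 0 + (0 + 0)) | (b.0 + 0 | 0)) has moves -b-> p3, -b-> p4
  p3 = (a.(c.0 + 0 | 0))\{a,b} | ((0 | 0 + (0 + 0)) | (b.0 + 0 | 0)) has moves -b-> p5
  p4 = (a.(c.0 + 0 | 0))\{a,b} | (b.(0 | 0 + (0 + 0)) | 0) has moves -b-> p5
  p5 = (a.(c.0 + 0 | 0))\{a,b} | ((0 | 0 + (0 + 0)) | 0) has moves ∅
Q's transition system — 6 states:
  q0 = (a.(c.0 + 0 | 0))\{a,b} | (b.(0 | 0 + (0 + 0)) | b.(a.0 + 0 | 0)) has moves -b-> q1, -b-> q2
  q1 = (a.(c.0 + 0 | 0))\{a,b} | ((0 | 0 + (0 + 0)) | b.(a.0 + 0 | 0)) has moves -b-> q3
  q2 = (a.(c.0 + 0 | 0))\{a,b} | (b.(0 | 0 + (0 + 0)) | (a.0 + 0 | 0)) has moves -a-> q4, -b-> q3
  q3 = (a.(c.0 + 0 | 0))\{a,b} | ((0 | 0 + (0 + 0)) | (a.0 + 0 | 0)) has moves -a-> q5
  q4 = (a.(c.0 + 0 | 0))\{a,b} | (b.(0 | 0 + (0 + 0)) | 0) has moves -b-> q5
  q5 = (a.(c.0 + 0 | 0))\{a,b} | ((0 | 0 + (0 + 0)) | 0) has moves ∅
Executing bbb from P (initial set {p0}):
  after b @ step 1: {p1, p2}
  after b @ step 2: {p3, p4}
  after b @ step 3: {p5}
  P completes σ.
Executing bbb from Q (initial set {q0}):
  after b @ step 1: {q1, q2}
  after b @ step 2: {q3}
  after b @ step 3: ∅  — Q cannot continue

bbb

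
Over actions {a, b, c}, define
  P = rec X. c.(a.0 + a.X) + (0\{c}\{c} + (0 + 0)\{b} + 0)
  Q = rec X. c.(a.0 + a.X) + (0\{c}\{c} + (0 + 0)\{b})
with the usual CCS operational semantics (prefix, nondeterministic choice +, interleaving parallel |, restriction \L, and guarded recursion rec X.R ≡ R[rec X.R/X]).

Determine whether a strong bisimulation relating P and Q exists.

YES

Reachable graph of P (3 states):
  s0 = rec X. c.(a.0 + a.X) + (0\{c}\{c} + (0 + 0)\{b} + 0) | --c--▸ s1
  s1 = a.0 + a.(rec X. c.(a.0 + a.X) + (0\{c}\{c} + (0 + 0)\{b} + 0)) | --a--▸ s0, --a--▸ s2
  s2 = 0 | deadlocked
Reachable graph of Q (3 states):
  t0 = rec X. c.(a.0 + a.X) + (0\{c}\{c} + (0 + 0)\{b}) | --c--▸ t1
  t1 = a.0 + a.(rec X. c.(a.0 + a.X) + (0\{c}\{c} + (0 + 0)\{b})) | --a--▸ t0, --a--▸ t2
  t2 = 0 | deadlocked
Partition-refinement fixed point:
  B0 = {s0, t0}
  B1 = {s1, t1}
  B2 = {s2, t2}
s0 ∈ B0, t0 ∈ B0 → same block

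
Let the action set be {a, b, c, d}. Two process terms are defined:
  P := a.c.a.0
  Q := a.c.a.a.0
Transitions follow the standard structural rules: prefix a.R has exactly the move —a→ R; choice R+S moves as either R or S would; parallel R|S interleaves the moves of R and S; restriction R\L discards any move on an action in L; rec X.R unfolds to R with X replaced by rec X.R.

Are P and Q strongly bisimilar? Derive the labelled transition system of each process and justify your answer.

LTS(P): 4 reachable states
  p0 = a.c.a.0 ⊢ =a=> p1
  p1 = c.a.0 ⊢ =c=> p2
  p2 = a.0 ⊢ =a=> p3
  p3 = 0 ⊢ (no moves)
LTS(Q): 5 reachable states
  q0 = a.c.a.a.0 ⊢ =a=> q1
  q1 = c.a.a.0 ⊢ =c=> q2
  q2 = a.a.0 ⊢ =a=> q3
  q3 = a.0 ⊢ =a=> q4
  q4 = 0 ⊢ (no moves)
Coarsest stable partition (strong bisimilarity classes):
  B0 = {p0}
  B1 = {p1}
  B2 = {p2, q3}
  B3 = {p3, q4}
  B4 = {q0}
  B5 = {q1}
  B6 = {q2}
p0 ∈ B0, q0 ∈ B4 → different blocks

P ≁ Q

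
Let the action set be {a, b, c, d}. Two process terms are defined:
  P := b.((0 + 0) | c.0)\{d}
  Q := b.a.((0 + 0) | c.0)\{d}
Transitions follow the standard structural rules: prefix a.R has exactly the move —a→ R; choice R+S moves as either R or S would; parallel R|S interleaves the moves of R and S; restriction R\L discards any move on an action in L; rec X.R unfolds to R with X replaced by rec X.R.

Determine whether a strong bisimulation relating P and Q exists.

NO

Reachable graph of P (3 states):
  p0 = b.((0 + 0) | c.0)\{d} | -b-> p1
  p1 = ((0 + 0) | c.0)\{d} | -c-> p2
  p2 = ((0 + 0) | 0)\{d} | (no moves)
Reachable graph of Q (4 states):
  q0 = b.a.((0 + 0) | c.0)\{d} | -b-> q1
  q1 = a.((0 + 0) | c.0)\{d} | -a-> q2
  q2 = ((0 + 0) | c.0)\{d} | -c-> q3
  q3 = ((0 + 0) | 0)\{d} | (no moves)
Bisimilarity quotient blocks:
  B0 = {p0}
  B1 = {p1, q2}
  B2 = {p2, q3}
  B3 = {q0}
  B4 = {q1}
p0 ∈ B0, q0 ∈ B3 → different blocks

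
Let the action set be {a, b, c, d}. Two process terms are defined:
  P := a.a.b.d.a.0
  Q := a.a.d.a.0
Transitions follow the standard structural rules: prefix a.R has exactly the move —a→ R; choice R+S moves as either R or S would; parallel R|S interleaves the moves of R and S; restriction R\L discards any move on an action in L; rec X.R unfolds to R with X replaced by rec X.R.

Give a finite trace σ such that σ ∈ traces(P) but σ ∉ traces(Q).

aab

LTS(P): 6 reachable states
  s0 = a.a.b.d.a.0 → ··a··> s1
  s1 = a.b.d.a.0 → ··a··> s2
  s2 = b.d.a.0 → ··b··> s3
  s3 = d.a.0 → ··d··> s4
  s4 = a.0 → ··a··> s5
  s5 = 0 → (no moves)
LTS(Q): 5 reachable states
  t0 = a.a.d.a.0 → ··a··> t1
  t1 = a.d.a.0 → ··a··> t2
  t2 = d.a.0 → ··d··> t3
  t3 = a.0 → ··a··> t4
  t4 = 0 → (no moves)
Trace ⟨aab⟩ through P, begin at {s0}:
  [1] a ⇒ {s1}
  [2] a ⇒ {s2}
  [3] b ⇒ {s3}
  P completes σ.
Trace ⟨aab⟩ through Q, begin at {t0}:
  [1] a ⇒ {t1}
  [2] a ⇒ {t2}
  [3] b ⇒ ∅ (Q stuck)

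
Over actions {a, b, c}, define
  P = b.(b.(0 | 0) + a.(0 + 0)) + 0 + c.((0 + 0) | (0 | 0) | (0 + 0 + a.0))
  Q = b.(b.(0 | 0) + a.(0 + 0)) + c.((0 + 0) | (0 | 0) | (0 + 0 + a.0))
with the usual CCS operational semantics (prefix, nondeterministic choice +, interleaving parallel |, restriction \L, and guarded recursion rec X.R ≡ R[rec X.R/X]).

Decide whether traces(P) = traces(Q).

trace-equivalent

Reachable graph of P (6 states):
  s0 = b.(b.(0 | 0) + a.(0 + 0)) + 0 + c.((0 + 0) | (0 | 0) | (0 + 0 + a.0)) ⊢ =b=> s1, =c=> s2
  s1 = b.(0 | 0) + a.(0 + 0) ⊢ =a=> s3, =b=> s4
  s2 = (0 + 0) | (0 | 0) | (0 + 0 + a.0) ⊢ =a=> s5
  s3 = 0 + 0 ⊢ deadlocked
  s4 = 0 | 0 ⊢ deadlocked
  s5 = (0 + 0) | (0 | 0) | 0 ⊢ deadlocked
Reachable graph of Q (6 states):
  t0 = b.(b.(0 | 0) + a.(0 + 0)) + c.((0 + 0) | (0 | 0) | (0 + 0 + a.0)) ⊢ =b=> t1, =c=> t2
  t1 = b.(0 | 0) + a.(0 + 0) ⊢ =a=> t3, =b=> t4
  t2 = (0 + 0) | (0 | 0) | (0 + 0 + a.0) ⊢ =a=> t5
  t3 = 0 + 0 ⊢ deadlocked
  t4 = 0 | 0 ⊢ deadlocked
  t5 = (0 + 0) | (0 | 0) | 0 ⊢ deadlocked
Coarsest stable partition (strong bisimilarity classes):
  B0 = {s0, t0}
  B1 = {s1, t1}
  B2 = {s3, s4, s5, t3, t4, t5}
  B3 = {s2, t2}
s0 ∈ B0, t0 ∈ B0 → same block
Bisimilar ⇒ trace-equivalent.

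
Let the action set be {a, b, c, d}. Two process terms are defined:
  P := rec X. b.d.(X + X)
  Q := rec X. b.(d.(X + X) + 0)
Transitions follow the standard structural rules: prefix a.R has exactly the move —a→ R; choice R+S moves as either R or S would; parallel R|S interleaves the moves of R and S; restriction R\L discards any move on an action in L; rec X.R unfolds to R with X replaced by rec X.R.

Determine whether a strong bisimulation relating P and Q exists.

LTS(P): 3 reachable states
  p0 = rec X. b.d.(X + X) ⊢ —b→ p1
  p1 = d.((rec X. b.d.(X + X)) + (rec X. b.d.(X + X))) ⊢ —d→ p2
  p2 = (rec X. b.d.(X + X)) + (rec X. b.d.(X + X)) ⊢ —b→ p1
LTS(Q): 3 reachable states
  q0 = rec X. b.(d.(X + X) + 0) ⊢ —b→ q1
  q1 = d.((rec X. b.(d.(X + X) + 0)) + (rec X. b.(d.(X + X) + 0))) + 0 ⊢ —d→ q2
  q2 = (rec X. b.(d.(X + X) + 0)) + (rec X. b.(d.(X + X) + 0)) ⊢ —b→ q1
Bisimilarity quotient blocks:
  B0 = {p0, p2, q0, q2}
  B1 = {p1, q1}
p0 ∈ B0, q0 ∈ B0 → same block

P ~ Q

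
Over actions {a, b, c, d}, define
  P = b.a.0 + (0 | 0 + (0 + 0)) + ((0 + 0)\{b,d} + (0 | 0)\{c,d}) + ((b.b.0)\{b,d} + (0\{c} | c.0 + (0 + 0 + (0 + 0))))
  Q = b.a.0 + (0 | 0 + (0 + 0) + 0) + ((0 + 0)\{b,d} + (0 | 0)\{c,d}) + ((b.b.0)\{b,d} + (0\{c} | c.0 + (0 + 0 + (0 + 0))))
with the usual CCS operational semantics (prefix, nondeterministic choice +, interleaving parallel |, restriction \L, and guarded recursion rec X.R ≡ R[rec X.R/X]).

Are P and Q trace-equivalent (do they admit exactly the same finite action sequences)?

LTS(P): 4 reachable states
  s0 = b.a.0 + (0 | 0 + (0 + 0)) + ((0 + 0)\{b,d} + (0 | 0)\{c,d}) + ((b.b.0)\{b,d} + (0\{c} | c.0 + (0 + 0 + (0 + 0)))) ⊢ =b=> s1, =c=> s2
  s1 = a.0 ⊢ =a=> s3
  s2 = 0\{c} | 0 ⊢ ·
  s3 = 0 ⊢ ·
LTS(Q): 4 reachable states
  t0 = b.a.0 + (0 | 0 + (0 + 0) + 0) + ((0 + 0)\{b,d} + (0 | 0)\{c,d}) + ((b.b.0)\{b,d} + (0\{c} | c.0 + (0 + 0 + (0 + 0)))) ⊢ =b=> t1, =c=> t2
  t1 = a.0 ⊢ =a=> t3
  t2 = 0\{c} | 0 ⊢ ·
  t3 = 0 ⊢ ·
Partition-refinement fixed point:
  B0 = {s0, t0}
  B1 = {s1, t1}
  B2 = {s2, s3, t2, t3}
s0 ∈ B0, t0 ∈ B0 → same block
Bisimilar ⇒ trace-equivalent.

YES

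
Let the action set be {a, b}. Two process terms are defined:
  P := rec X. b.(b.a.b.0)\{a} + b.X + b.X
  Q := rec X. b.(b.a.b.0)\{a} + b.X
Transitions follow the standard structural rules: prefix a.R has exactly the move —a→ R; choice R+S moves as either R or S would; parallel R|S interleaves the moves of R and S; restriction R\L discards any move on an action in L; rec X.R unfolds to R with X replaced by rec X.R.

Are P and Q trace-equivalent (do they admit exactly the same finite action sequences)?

Reachable graph of P (3 states):
  s0 = rec X. b.(b.a.b.0)\{a} + b.X + b.X :: -b-> s0, -b-> s1
  s1 = (b.a.b.0)\{a} :: -b-> s2
  s2 = (a.b.0)\{a} :: (no moves)
Reachable graph of Q (3 states):
  t0 = rec X. b.(b.a.b.0)\{a} + b.X :: -b-> t0, -b-> t1
  t1 = (b.a.b.0)\{a} :: -b-> t2
  t2 = (a.b.0)\{a} :: (no moves)
Partition-refinement fixed point:
  B0 = {s0, t0}
  B1 = {s1, t1}
  B2 = {s2, t2}
s0 ∈ B0, t0 ∈ B0 → same block
Bisimilar ⇒ trace-equivalent.

YES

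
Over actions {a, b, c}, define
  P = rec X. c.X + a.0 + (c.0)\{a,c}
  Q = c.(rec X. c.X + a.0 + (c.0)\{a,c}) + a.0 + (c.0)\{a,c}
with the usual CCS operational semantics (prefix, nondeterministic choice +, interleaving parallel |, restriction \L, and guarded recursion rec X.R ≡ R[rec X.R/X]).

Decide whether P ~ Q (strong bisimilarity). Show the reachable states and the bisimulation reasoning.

YES

P's transition system — 2 states:
  p0 = rec X. c.X + a.0 + (c.0)\{a,c} has moves ··a··> p1, ··c··> p0
  p1 = 0 has moves stopped
Q's transition system — 3 states:
  q0 = c.(rec X. c.X + a.0 + (c.0)\{a,c}) + a.0 + (c.0)\{a,c} has moves ··a··> q1, ··c··> q2
  q1 = 0 has moves stopped
  q2 = rec X. c.X + a.0 + (c.0)\{a,c} has moves ··a··> q1, ··c··> q2
Partition-refinement fixed point:
  B0 = {p0, q0, q2}
  B1 = {p1, q1}
p0 ∈ B0, q0 ∈ B0 → same block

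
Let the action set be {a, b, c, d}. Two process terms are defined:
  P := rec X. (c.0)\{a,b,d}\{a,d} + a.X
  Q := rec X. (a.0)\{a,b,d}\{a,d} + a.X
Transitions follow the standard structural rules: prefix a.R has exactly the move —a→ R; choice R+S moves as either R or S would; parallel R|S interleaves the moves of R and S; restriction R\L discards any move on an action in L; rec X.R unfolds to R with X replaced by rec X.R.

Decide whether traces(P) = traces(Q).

traces(P) ≠ traces(Q) — witness ⟨c⟩

LTS(P): 2 reachable states
  s0 = rec X. (c.0)\{a,b,d}\{a,d} + a.X | ··a··> s0, ··c··> s1
  s1 = 0\{a,b,d}\{a,d} | (no moves)
LTS(Q): 1 reachable states
  t0 = rec X. (a.0)\{a,b,d}\{a,d} + a.X | ··a··> t0
Run σ = ⟨c⟩ on P: start {s0}
  step 1 (c): {s1}
  — P admits the full trace.
Run σ = ⟨c⟩ on Q: start {t0}
  step 1 (c): no successor for Q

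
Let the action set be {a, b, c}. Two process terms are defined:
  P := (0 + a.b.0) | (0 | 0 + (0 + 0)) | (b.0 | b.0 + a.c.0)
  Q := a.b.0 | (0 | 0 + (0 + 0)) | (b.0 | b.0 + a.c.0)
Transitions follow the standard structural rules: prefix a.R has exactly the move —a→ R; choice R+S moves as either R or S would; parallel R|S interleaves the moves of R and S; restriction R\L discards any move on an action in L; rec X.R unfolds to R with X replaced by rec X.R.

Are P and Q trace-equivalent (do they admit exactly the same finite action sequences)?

trace-equivalent

LTS(P): 18 reachable states
  u0 = (0 + a.b.0) | (0 | 0 + (0 + 0)) | (b.0 | b.0 + a.c.0) → =a=> u1, =a=> u2, =b=> u3, =b=> u4
  u1 = (0 + a.b.0) | (0 | 0 + (0 + 0)) | c.0 → =a=> u5, =c=> u6
  u2 = b.0 | (0 | 0 + (0 + 0)) | (b.0 | b.0 + a.c.0) → =a=> u5, =b=> u7, =b=> u8, =b=> u9
  u3 = (0 + a.b.0) | (0 | 0 + (0 + 0)) | (0 | b.0) → =a=> u8, =b=> u10
  u4 = (0 + a.b.0) | (0 | 0 + (0 + 0)) | (b.0 | 0) → =a=> u9, =b=> u10
  u5 = b.0 | (0 | 0 + (0 + 0)) | c.0 → =b=> u11, =c=> u12
  u6 = (0 + a.b.0) | (0 | 0 + (0 + 0)) | 0 → =a=> u12
  u7 = 0 | (0 | 0 + (0 + 0)) | (b.0 | b.0 + a.c.0) → =a=> u11, =b=> u13, =b=> u14
  u8 = b.0 | (0 | 0 + (0 + 0)) | (0 | b.0) → =b=> u13, =b=> u15
  u9 = b.0 | (0 | 0 + (0 + 0)) | (b.0 | 0) → =b=> u14, =b=> u15
  u10 = (0 + a.b.0) | (0 | 0 + (0 + 0)) | (0 | 0) → =a=> u15
  u11 = 0 | (0 | 0 + (0 + 0)) | c.0 → =c=> u16
  u12 = b.0 | (0 | 0 + (0 + 0)) | 0 → =b=> u16
  u13 = 0 | (0 | 0 + (0 + 0)) | (0 | b.0) → =b=> u17
  u14 = 0 | (0 | 0 + (0 + 0)) | (b.0 | 0) → =b=> u17
  u15 = b.0 | (0 | 0 + (0 + 0)) | (0 | 0) → =b=> u17
  u16 = 0 | (0 | 0 + (0 + 0)) | 0 → ·
  u17 = 0 | (0 | 0 + (0 + 0)) | (0 | 0) → ·
LTS(Q): 18 reachable states
  v0 = a.b.0 | (0 | 0 + (0 + 0)) | (b.0 | b.0 + a.c.0) → =a=> v1, =a=> v2, =b=> v3, =b=> v4
  v1 = a.b.0 | (0 | 0 + (0 + 0)) | c.0 → =a=> v5, =c=> v6
  v2 = b.0 | (0 | 0 + (0 + 0)) | (b.0 | b.0 + a.c.0) → =a=> v5, =b=> v7, =b=> v8, =b=> v9
  v3 = a.b.0 | (0 | 0 + (0 + 0)) | (0 | b.0) → =a=> v8, =b=> v10
  v4 = a.b.0 | (0 | 0 + (0 + 0)) | (b.0 | 0) → =a=> v9, =b=> v10
  v5 = b.0 | (0 | 0 + (0 + 0)) | c.0 → =b=> v11, =c=> v12
  v6 = a.b.0 | (0 | 0 + (0 + 0)) | 0 → =a=> v12
  v7 = 0 | (0 | 0 + (0 + 0)) | (b.0 | b.0 + a.c.0) → =a=> v11, =b=> v13, =b=> v14
  v8 = b.0 | (0 | 0 + (0 + 0)) | (0 | b.0) → =b=> v13, =b=> v15
  v9 = b.0 | (0 | 0 + (0 + 0)) | (b.0 | 0) → =b=> v14, =b=> v15
  v10 = a.b.0 | (0 | 0 + (0 + 0)) | (0 | 0) → =a=> v15
  v11 = 0 | (0 | 0 + (0 + 0)) | c.0 → =c=> v16
  v12 = b.0 | (0 | 0 + (0 + 0)) | 0 → =b=> v16
  v13 = 0 | (0 | 0 + (0 + 0)) | (0 | b.0) → =b=> v17
  v14 = 0 | (0 | 0 + (0 + 0)) | (b.0 | 0) → =b=> v17
  v15 = b.0 | (0 | 0 + (0 + 0)) | (0 | 0) → =b=> v17
  v16 = 0 | (0 | 0 + (0 + 0)) | 0 → ·
  v17 = 0 | (0 | 0 + (0 + 0)) | (0 | 0) → ·
Bisimilarity quotient blocks:
  B0 = {u0, v0}
  B1 = {u2, v2}
  B2 = {u7, v7}
  B3 = {u11, v11}
  B4 = {u16, u17, v16, v17}
  B5 = {u12, u13, u14, u15, v12, v13, v14, v15}
  B6 = {u8, u9, v8, v9}
  B7 = {u5, v5}
  B8 = {u3, u4, v3, v4}
  B9 = {u10, u6, v10, v6}
  B10 = {u1, v1}
u0 ∈ B0, v0 ∈ B0 → same block
Bisimilar ⇒ trace-equivalent.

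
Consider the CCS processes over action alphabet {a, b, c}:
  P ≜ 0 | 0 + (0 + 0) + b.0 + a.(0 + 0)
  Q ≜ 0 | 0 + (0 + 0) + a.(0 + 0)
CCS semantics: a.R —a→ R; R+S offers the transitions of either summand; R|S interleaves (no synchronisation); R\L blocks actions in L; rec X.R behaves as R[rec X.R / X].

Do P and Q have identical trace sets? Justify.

traces(P) ≠ traces(Q) — witness ⟨b⟩

LTS(P): 3 reachable states
  m0 = 0 | 0 + (0 + 0) + b.0 + a.(0 + 0) :: -a-> m1, -b-> m2
  m1 = 0 + 0 :: ∅
  m2 = 0 :: ∅
LTS(Q): 2 reachable states
  n0 = 0 | 0 + (0 + 0) + a.(0 + 0) :: -a-> n1
  n1 = 0 + 0 :: ∅
Executing b from P (initial set {m0}):
  after b @ step 1: {m2}
  ✓ P
Executing b from Q (initial set {n0}):
  after b @ step 1: no successor for Q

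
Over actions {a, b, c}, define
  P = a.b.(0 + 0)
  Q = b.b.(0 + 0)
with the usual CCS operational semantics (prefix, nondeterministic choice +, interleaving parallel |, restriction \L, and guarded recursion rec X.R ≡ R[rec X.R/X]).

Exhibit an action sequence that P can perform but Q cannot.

LTS(P): 3 reachable states
  m0 = a.b.(0 + 0) | =a=> m1
  m1 = b.(0 + 0) | =b=> m2
  m2 = 0 + 0 | ·
LTS(Q): 3 reachable states
  n0 = b.b.(0 + 0) | =b=> n1
  n1 = b.(0 + 0) | =b=> n2
  n2 = 0 + 0 | ·
Run σ = ⟨a⟩ on P: start {m0}
  step 1 (a): {m1}
  — P admits the full trace.
Run σ = ⟨a⟩ on Q: start {n0}
  step 1 (a): ∅  — Q cannot continue

a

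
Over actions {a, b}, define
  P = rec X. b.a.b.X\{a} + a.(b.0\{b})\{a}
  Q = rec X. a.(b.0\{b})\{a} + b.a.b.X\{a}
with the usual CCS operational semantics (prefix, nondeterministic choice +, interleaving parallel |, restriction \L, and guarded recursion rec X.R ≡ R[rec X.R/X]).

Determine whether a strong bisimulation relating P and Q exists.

YES

Reachable graph of P (7 states):
  u0 = rec X. b.a.b.X\{a} + a.(b.0\{b})\{a} ⊢ =a=> u1, =b=> u2
  u1 = (b.0\{b})\{a} ⊢ =b=> u3
  u2 = a.b.(rec X. b.a.b.X\{a} + a.(b.0\{b})\{a})\{a} ⊢ =a=> u4
  u3 = 0\{b}\{a} ⊢ deadlocked
  u4 = b.(rec X. b.a.b.X\{a} + a.(b.0\{b})\{a})\{a} ⊢ =b=> u5
  u5 = (rec X. b.a.b.X\{a} + a.(b.0\{b})\{a})\{a} ⊢ =b=> u6
  u6 = (a.b.(rec X. b.a.b.X\{a} + a.(b.0\{b})\{a})\{a})\{a} ⊢ deadlocked
Reachable graph of Q (7 states):
  v0 = rec X. a.(b.0\{b})\{a} + b.a.b.X\{a} ⊢ =a=> v1, =b=> v2
  v1 = (b.0\{b})\{a} ⊢ =b=> v3
  v2 = a.b.(rec X. a.(b.0\{b})\{a} + b.a.b.X\{a})\{a} ⊢ =a=> v4
  v3 = 0\{b}\{a} ⊢ deadlocked
  v4 = b.(rec X. a.(b.0\{b})\{a} + b.a.b.X\{a})\{a} ⊢ =b=> v5
  v5 = (rec X. a.(b.0\{b})\{a} + b.a.b.X\{a})\{a} ⊢ =b=> v6
  v6 = (a.b.(rec X. a.(b.0\{b})\{a} + b.a.b.X\{a})\{a})\{a} ⊢ deadlocked
Partition-refinement fixed point:
  B0 = {u0, v0}
  B1 = {u2, v2}
  B2 = {u4, v4}
  B3 = {u1, u5, v1, v5}
  B4 = {u3, u6, v3, v6}
u0 ∈ B0, v0 ∈ B0 → same block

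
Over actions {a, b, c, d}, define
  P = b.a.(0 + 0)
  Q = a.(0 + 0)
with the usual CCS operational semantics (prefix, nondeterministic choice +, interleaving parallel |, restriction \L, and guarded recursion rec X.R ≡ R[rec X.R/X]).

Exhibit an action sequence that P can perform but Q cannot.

b

LTS(P): 3 reachable states
  u0 = b.a.(0 + 0) :: --b--▸ u1
  u1 = a.(0 + 0) :: --a--▸ u2
  u2 = 0 + 0 :: deadlocked
LTS(Q): 2 reachable states
  v0 = a.(0 + 0) :: --a--▸ v1
  v1 = 0 + 0 :: deadlocked
Executing b from P (initial set {u0}):
  after b @ step 1: {u1}
  ✓ P
Executing b from Q (initial set {v0}):
  after b @ step 1: no successor for Q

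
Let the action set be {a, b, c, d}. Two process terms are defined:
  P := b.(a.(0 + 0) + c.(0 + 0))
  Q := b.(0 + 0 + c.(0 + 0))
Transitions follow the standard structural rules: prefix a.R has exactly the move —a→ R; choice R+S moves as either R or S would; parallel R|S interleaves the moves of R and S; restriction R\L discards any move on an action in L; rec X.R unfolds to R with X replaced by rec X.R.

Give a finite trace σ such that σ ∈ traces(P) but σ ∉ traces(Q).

Reachable graph of P (3 states):
  m0 = b.(a.(0 + 0) + c.(0 + 0)) → ··b··> m1
  m1 = a.(0 + 0) + c.(0 + 0) → ··a··> m2, ··c··> m2
  m2 = 0 + 0 → stopped
Reachable graph of Q (3 states):
  n0 = b.(0 + 0 + c.(0 + 0)) → ··b··> n1
  n1 = 0 + 0 + c.(0 + 0) → ··c··> n2
  n2 = 0 + 0 → stopped
Run σ = ⟨ba⟩ on P: start {m0}
  after b @ step 1: {m1}
  after a @ step 2: {m2}
  — P admits the full trace.
Run σ = ⟨ba⟩ on Q: start {n0}
  after b @ step 1: {n1}
  after a @ step 2: ∅ (Q stuck)

ba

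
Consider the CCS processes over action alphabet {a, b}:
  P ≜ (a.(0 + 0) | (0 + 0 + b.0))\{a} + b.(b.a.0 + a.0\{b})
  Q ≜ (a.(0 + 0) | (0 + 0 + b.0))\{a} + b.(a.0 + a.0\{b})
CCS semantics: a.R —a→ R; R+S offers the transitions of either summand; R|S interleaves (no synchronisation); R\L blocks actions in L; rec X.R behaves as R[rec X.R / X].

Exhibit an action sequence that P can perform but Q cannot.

bb

Reachable graph of P (6 states):
  m0 = (a.(0 + 0) | (0 + 0 + b.0))\{a} + b.(b.a.0 + a.0\{b}) has moves -b-> m1, -b-> m2
  m1 = (a.(0 + 0) | 0)\{a} has moves stopped
  m2 = b.a.0 + a.0\{b} has moves -a-> m3, -b-> m4
  m3 = 0\{b} has moves stopped
  m4 = a.0 has moves -a-> m5
  m5 = 0 has moves stopped
Reachable graph of Q (5 states):
  n0 = (a.(0 + 0) | (0 + 0 + b.0))\{a} + b.(a.0 + a.0\{b}) has moves -b-> n1, -b-> n2
  n1 = (a.(0 + 0) | 0)\{a} has moves stopped
  n2 = a.0 + a.0\{b} has moves -a-> n3, -a-> n4
  n3 = 0 has moves stopped
  n4 = 0\{b} has moves stopped
Trace ⟨bb⟩ through P, begin at {m0}:
  after b @ step 1: {m1, m2}
  after b @ step 2: {m4}
  P completes σ.
Trace ⟨bb⟩ through Q, begin at {n0}:
  after b @ step 1: {n1, n2}
  after b @ step 2: ∅ (Q stuck)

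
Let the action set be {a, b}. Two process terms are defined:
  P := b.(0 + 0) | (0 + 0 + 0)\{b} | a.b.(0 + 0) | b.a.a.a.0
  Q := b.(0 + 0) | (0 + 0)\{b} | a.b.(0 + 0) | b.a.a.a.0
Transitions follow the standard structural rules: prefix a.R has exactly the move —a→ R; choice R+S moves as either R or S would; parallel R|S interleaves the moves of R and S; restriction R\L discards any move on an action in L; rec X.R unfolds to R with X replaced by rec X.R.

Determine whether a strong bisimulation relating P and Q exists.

YES

LTS(P): 30 reachable states
  m0 = b.(0 + 0) | (0 + 0 + 0)\{b} | a.b.(0 + 0) | b.a.a.a.0 | --a--▸ m1, --b--▸ m2, --b--▸ m3
  m1 = b.(0 + 0) | (0 + 0 + 0)\{b} | b.(0 + 0) | b.a.a.a.0 | --b--▸ m4, --b--▸ m5, --b--▸ m6
  m2 = (0 + 0) | (0 + 0 + 0)\{b} | a.b.(0 + 0) | b.a.a.a.0 | --a--▸ m4, --b--▸ m7
  m3 = b.(0 + 0) | (0 + 0 + 0)\{b} | a.b.(0 + 0) | a.a.a.0 | --a--▸ m6, --a--▸ m8, --b--▸ m7
  m4 = (0 + 0) | (0 + 0 + 0)\{b} | b.(0 + 0) | b.a.a.a.0 | --b--▸ m10, --b--▸ m9
  m5 = b.(0 + 0) | (0 + 0 + 0)\{b} | (0 + 0) | b.a.a.a.0 | --b--▸ m11, --b--▸ m9
  m6 = b.(0 + 0) | (0 + 0 + 0)\{b} | b.(0 + 0) | a.a.a.0 | --a--▸ m12, --b--▸ m10, --b--▸ m11
  m7 = (0 + 0) | (0 + 0 + 0)\{b} | a.b.(0 + 0) | a.a.a.0 | --a--▸ m10, --a--▸ m13
  m8 = b.(0 + 0) | (0 + 0 + 0)\{b} | a.b.(0 + 0) | a.a.0 | --a--▸ m12, --a--▸ m14, --b--▸ m13
  m9 = (0 + 0) | (0 + 0 + 0)\{b} | (0 + 0) | b.a.a.a.0 | --b--▸ m15
  m10 = (0 + 0) | (0 + 0 + 0)\{b} | b.(0 + 0) | a.a.a.0 | --a--▸ m16, --b--▸ m15
  m11 = b.(0 + 0) | (0 + 0 + 0)\{b} | (0 + 0) | a.a.a.0 | --a--▸ m17, --b--▸ m15
  m12 = b.(0 + 0) | (0 + 0 + 0)\{b} | b.(0 + 0) | a.a.0 | --a--▸ m18, --b--▸ m16, --b--▸ m17
  m13 = (0 + 0) | (0 + 0 + 0)\{b} | a.b.(0 + 0) | a.a.0 | --a--▸ m16, --a--▸ m19
  m14 = b.(0 + 0) | (0 + 0 + 0)\{b} | a.b.(0 + 0) | a.0 | --a--▸ m18, --a--▸ m20, --b--▸ m19
  m15 = (0 + 0) | (0 + 0 + 0)\{b} | (0 + 0) | a.a.a.0 | --a--▸ m21
  m16 = (0 + 0) | (0 + 0 + 0)\{b} | b.(0 + 0) | a.a.0 | --a--▸ m22, --b--▸ m21
  m17 = b.(0 + 0) | (0 + 0 + 0)\{b} | (0 + 0) | a.a.0 | --a--▸ m23, --b--▸ m21
  m18 = b.(0 + 0) | (0 + 0 + 0)\{b} | b.(0 + 0) | a.0 | --a--▸ m24, --b--▸ m22, --b--▸ m23
  m19 = (0 + 0) | (0 + 0 + 0)\{b} | a.b.(0 + 0) | a.0 | --a--▸ m22, --a--▸ m25
  m20 = b.(0 + 0) | (0 + 0 + 0)\{b} | a.b.(0 + 0) | 0 | --a--▸ m24, --b--▸ m25
  m21 = (0 + 0) | (0 + 0 + 0)\{b} | (0 + 0) | a.a.0 | --a--▸ m26
  m22 = (0 + 0) | (0 + 0 + 0)\{b} | b.(0 + 0) | a.0 | --a--▸ m27, --b--▸ m26
  m23 = b.(0 + 0) | (0 + 0 + 0)\{b} | (0 + 0) | a.0 | --a--▸ m28, --b--▸ m26
  m24 = b.(0 + 0) | (0 + 0 + 0)\{b} | b.(0 + 0) | 0 | --b--▸ m27, --b--▸ m28
  m25 = (0 + 0) | (0 + 0 + 0)\{b} | a.b.(0 + 0) | 0 | --a--▸ m27
  m26 = (0 + 0) | (0 + 0 + 0)\{b} | (0 + 0) | a.0 | --a--▸ m29
  m27 = (0 + 0) | (0 + 0 + 0)\{b} | b.(0 + 0) | 0 | --b--▸ m29
  m28 = b.(0 + 0) | (0 + 0 + 0)\{b} | (0 + 0) | 0 | --b--▸ m29
  m29 = (0 + 0) | (0 + 0 + 0)\{b} | (0 + 0) | 0 | stopped
LTS(Q): 30 reachable states
  n0 = b.(0 + 0) | (0 + 0)\{b} | a.b.(0 + 0) | b.a.a.a.0 | --a--▸ n1, --b--▸ n2, --b--▸ n3
  n1 = b.(0 + 0) | (0 + 0)\{b} | b.(0 + 0) | b.a.a.a.0 | --b--▸ n4, --b--▸ n5, --b--▸ n6
  n2 = (0 + 0) | (0 + 0)\{b} | a.b.(0 + 0) | b.a.a.a.0 | --a--▸ n4, --b--▸ n7
  n3 = b.(0 + 0) | (0 + 0)\{b} | a.b.(0 + 0) | a.a.a.0 | --a--▸ n6, --a--▸ n8, --b--▸ n7
  n4 = (0 + 0) | (0 + 0)\{b} | b.(0 + 0) | b.a.a.a.0 | --b--▸ n10, --b--▸ n9
  n5 = b.(0 + 0) | (0 + 0)\{b} | (0 + 0) | b.a.a.a.0 | --b--▸ n11, --b--▸ n9
  n6 = b.(0 + 0) | (0 + 0)\{b} | b.(0 + 0) | a.a.a.0 | --a--▸ n12, --b--▸ n10, --b--▸ n11
  n7 = (0 + 0) | (0 + 0)\{b} | a.b.(0 + 0) | a.a.a.0 | --a--▸ n10, --a--▸ n13
  n8 = b.(0 + 0) | (0 + 0)\{b} | a.b.(0 + 0) | a.a.0 | --a--▸ n12, --a--▸ n14, --b--▸ n13
  n9 = (0 + 0) | (0 + 0)\{b} | (0 + 0) | b.a.a.a.0 | --b--▸ n15
  n10 = (0 + 0) | (0 + 0)\{b} | b.(0 + 0) | a.a.a.0 | --a--▸ n16, --b--▸ n15
  n11 = b.(0 + 0) | (0 + 0)\{b} | (0 + 0) | a.a.a.0 | --a--▸ n17, --b--▸ n15
  n12 = b.(0 + 0) | (0 + 0)\{b} | b.(0 + 0) | a.a.0 | --a--▸ n18, --b--▸ n16, --b--▸ n17
  n13 = (0 + 0) | (0 + 0)\{b} | a.b.(0 + 0) | a.a.0 | --a--▸ n16, --a--▸ n19
  n14 = b.(0 + 0) | (0 + 0)\{b} | a.b.(0 + 0) | a.0 | --a--▸ n18, --a--▸ n20, --b--▸ n19
  n15 = (0 + 0) | (0 + 0)\{b} | (0 + 0) | a.a.a.0 | --a--▸ n21
  n16 = (0 + 0) | (0 + 0)\{b} | b.(0 + 0) | a.a.0 | --a--▸ n22, --b--▸ n21
  n17 = b.(0 + 0) | (0 + 0)\{b} | (0 + 0) | a.a.0 | --a--▸ n23, --b--▸ n21
  n18 = b.(0 + 0) | (0 + 0)\{b} | b.(0 + 0) | a.0 | --a--▸ n24, --b--▸ n22, --b--▸ n23
  n19 = (0 + 0) | (0 + 0)\{b} | a.b.(0 + 0) | a.0 | --a--▸ n22, --a--▸ n25
  n20 = b.(0 + 0) | (0 + 0)\{b} | a.b.(0 + 0) | 0 | --a--▸ n24, --b--▸ n25
  n21 = (0 + 0) | (0 + 0)\{b} | (0 + 0) | a.a.0 | --a--▸ n26
  n22 = (0 + 0) | (0 + 0)\{b} | b.(0 + 0) | a.0 | --a--▸ n27, --b--▸ n26
  n23 = b.(0 + 0) | (0 + 0)\{b} | (0 + 0) | a.0 | --a--▸ n28, --b--▸ n26
  n24 = b.(0 + 0) | (0 + 0)\{b} | b.(0 + 0) | 0 | --b--▸ n27, --b--▸ n28
  n25 = (0 + 0) | (0 + 0)\{b} | a.b.(0 + 0) | 0 | --a--▸ n27
  n26 = (0 + 0) | (0 + 0)\{b} | (0 + 0) | a.0 | --a--▸ n29
  n27 = (0 + 0) | (0 + 0)\{b} | b.(0 + 0) | 0 | --b--▸ n29
  n28 = b.(0 + 0) | (0 + 0)\{b} | (0 + 0) | 0 | --b--▸ n29
  n29 = (0 + 0) | (0 + 0)\{b} | (0 + 0) | 0 | stopped
Partition-refinement fixed point:
  B0 = {m0, n0}
  B1 = {m2, n2}
  B2 = {m4, m5, n4, n5}
  B3 = {m10, m11, n10, n11}
  B4 = {m16, m17, n16, n17}
  B5 = {m22, m23, n22, n23}
  B6 = {m26, n26}
  B7 = {m29, n29}
  B8 = {m27, m28, n27, n28}
  B9 = {m21, n21}
  B10 = {m15, n15}
  B11 = {m9, n9}
  B12 = {m7, n7}
  B13 = {m13, n13}
  B14 = {m19, n19}
  B15 = {m25, n25}
  B16 = {m3, n3}
  B17 = {m6, n6}
  B18 = {m12, n12}
  B19 = {m18, n18}
  B20 = {m24, n24}
  B21 = {m8, n8}
  B22 = {m14, n14}
  B23 = {m20, n20}
  B24 = {m1, n1}
m0 ∈ B0, n0 ∈ B0 → same block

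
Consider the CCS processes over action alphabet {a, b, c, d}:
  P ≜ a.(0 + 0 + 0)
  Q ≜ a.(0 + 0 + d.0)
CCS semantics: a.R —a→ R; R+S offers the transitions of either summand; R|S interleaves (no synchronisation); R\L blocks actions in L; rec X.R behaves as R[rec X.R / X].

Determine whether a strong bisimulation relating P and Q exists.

NO

Reachable graph of P (2 states):
  p0 = a.(0 + 0 + 0) has moves =a=> p1
  p1 = 0 + 0 + 0 has moves ∅
Reachable graph of Q (3 states):
  q0 = a.(0 + 0 + d.0) has moves =a=> q1
  q1 = 0 + 0 + d.0 has moves =d=> q2
  q2 = 0 has moves ∅
Bisimilarity quotient blocks:
  B0 = {p0}
  B1 = {p1, q2}
  B2 = {q0}
  B3 = {q1}
p0 ∈ B0, q0 ∈ B2 → different blocks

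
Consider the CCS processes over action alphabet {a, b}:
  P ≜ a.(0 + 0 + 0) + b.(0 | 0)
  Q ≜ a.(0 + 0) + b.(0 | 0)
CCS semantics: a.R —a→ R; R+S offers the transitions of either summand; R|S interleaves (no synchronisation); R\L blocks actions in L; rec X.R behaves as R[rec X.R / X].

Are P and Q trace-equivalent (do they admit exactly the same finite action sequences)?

traces(P) = traces(Q)

Reachable graph of P (3 states):
  u0 = a.(0 + 0 + 0) + b.(0 | 0) | -a-> u1, -b-> u2
  u1 = 0 + 0 + 0 | ∅
  u2 = 0 | 0 | ∅
Reachable graph of Q (3 states):
  v0 = a.(0 + 0) + b.(0 | 0) | -a-> v1, -b-> v2
  v1 = 0 + 0 | ∅
  v2 = 0 | 0 | ∅
Coarsest stable partition (strong bisimilarity classes):
  B0 = {u0, v0}
  B1 = {u1, u2, v1, v2}
u0 ∈ B0, v0 ∈ B0 → same block
Bisimilar ⇒ trace-equivalent.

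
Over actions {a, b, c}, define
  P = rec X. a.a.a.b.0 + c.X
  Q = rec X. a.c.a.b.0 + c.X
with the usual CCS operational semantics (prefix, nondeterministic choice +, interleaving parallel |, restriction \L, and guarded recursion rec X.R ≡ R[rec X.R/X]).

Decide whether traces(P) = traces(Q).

trace-distinct — witness ⟨aa⟩

LTS(P): 5 reachable states
  m0 = rec X. a.a.a.b.0 + c.X ⊢ -a-> m1, -c-> m0
  m1 = a.a.b.0 ⊢ -a-> m2
  m2 = a.b.0 ⊢ -a-> m3
  m3 = b.0 ⊢ -b-> m4
  m4 = 0 ⊢ ∅
LTS(Q): 5 reachable states
  n0 = rec X. a.c.a.b.0 + c.X ⊢ -a-> n1, -c-> n0
  n1 = c.a.b.0 ⊢ -c-> n2
  n2 = a.b.0 ⊢ -a-> n3
  n3 = b.0 ⊢ -b-> n4
  n4 = 0 ⊢ ∅
Executing aa from P (initial set {m0}):
  [1] a ⇒ {m1}
  [2] a ⇒ {m2}
  ✓ P
Executing aa from Q (initial set {n0}):
  [1] a ⇒ {n1}
  [2] a ⇒ ∅ (Q stuck)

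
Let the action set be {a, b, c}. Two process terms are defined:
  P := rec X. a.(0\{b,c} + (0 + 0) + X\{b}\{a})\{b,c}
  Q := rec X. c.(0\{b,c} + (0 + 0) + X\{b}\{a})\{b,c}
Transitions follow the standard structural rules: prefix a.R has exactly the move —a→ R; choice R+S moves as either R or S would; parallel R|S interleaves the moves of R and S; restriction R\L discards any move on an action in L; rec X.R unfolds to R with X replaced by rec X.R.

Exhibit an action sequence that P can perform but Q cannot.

LTS(P): 2 reachable states
  u0 = rec X. a.(0\{b,c} + (0 + 0) + X\{b}\{a})\{b,c} has moves ··a··> u1
  u1 = (0\{b,c} + (0 + 0) + (rec X. a.(0\{b,c} + (0 + 0) + X\{b}\{a})\{b,c})\{b}\{a})\{b,c} has moves ·
LTS(Q): 2 reachable states
  v0 = rec X. c.(0\{b,c} + (0 + 0) + X\{b}\{a})\{b,c} has moves ··c··> v1
  v1 = (0\{b,c} + (0 + 0) + (rec X. c.(0\{b,c} + (0 + 0) + X\{b}\{a})\{b,c})\{b}\{a})\{b,c} has moves ·
Trace ⟨a⟩ through P, begin at {u0}:
  step 1 (a): {u1}
  P completes σ.
Trace ⟨a⟩ through Q, begin at {v0}:
  step 1 (a): no successor for Q

a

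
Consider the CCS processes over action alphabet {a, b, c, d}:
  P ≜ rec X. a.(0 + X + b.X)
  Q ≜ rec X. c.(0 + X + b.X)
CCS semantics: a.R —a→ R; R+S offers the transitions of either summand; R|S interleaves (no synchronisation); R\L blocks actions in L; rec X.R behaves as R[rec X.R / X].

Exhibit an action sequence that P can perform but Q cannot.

a

LTS(P): 2 reachable states
  u0 = rec X. a.(0 + X + b.X) has moves ··a··> u1
  u1 = 0 + (rec X. a.(0 + X + b.X)) + b.(rec X. a.(0 + X + b.X)) has moves ··a··> u1, ··b··> u0
LTS(Q): 2 reachable states
  v0 = rec X. c.(0 + X + b.X) has moves ··c··> v1
  v1 = 0 + (rec X. c.(0 + X + b.X)) + b.(rec X. c.(0 + X + b.X)) has moves ··b··> v0, ··c··> v1
Trace ⟨a⟩ through P, begin at {u0}:
  step 1 (a): {u1}
  — P admits the full trace.
Trace ⟨a⟩ through Q, begin at {v0}:
  step 1 (a): ∅ (Q stuck)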